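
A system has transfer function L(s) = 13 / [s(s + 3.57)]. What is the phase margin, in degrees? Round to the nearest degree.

51°

Gain crossover: |L(jω)| = 1 at ω ≈ 2.85 rad/s.
∠L(j2.85) = −90° − arctan(2.85/3.57) ≈ -128.57°
PM = 180° + (-128.57°) = 51.43°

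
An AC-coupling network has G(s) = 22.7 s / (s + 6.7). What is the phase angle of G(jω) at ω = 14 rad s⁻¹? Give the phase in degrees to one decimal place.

∠(j14) = 90.00°
∠(j14 + 6.7) = arctan(14/6.7) = 64.43°
∠G(j14) = 90.00° − 64.43° = 25.57°

25.6°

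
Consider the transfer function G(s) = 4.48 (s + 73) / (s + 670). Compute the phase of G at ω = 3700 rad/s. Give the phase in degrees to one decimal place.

9.1°

∠(j3700 + 73) = arctan(3700/73) = 88.87°
∠(j3700 + 670) = arctan(3700/670) = 79.74°
∠G(j3700) = 88.87° − 79.74° = 9.13°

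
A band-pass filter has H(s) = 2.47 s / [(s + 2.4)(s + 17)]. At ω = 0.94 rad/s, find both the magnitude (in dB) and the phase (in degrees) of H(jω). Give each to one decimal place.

|H| = -25.5 dB, ∠H = 65.4°

|j0.94| = 0.94
|j0.94 + 2.4| = √(0.94² + 2.4²) = 2.578
|j0.94 + 17| = √(0.94² + 17²) = 17.03
|H(j0.94)| = 2.47 × 0.94 / (2.578 × 17.03) = 0.052907
20 log₁₀(0.052907) = -25.53 dB
∠(j0.94) = 90.00°
∠(j0.94 + 2.4) = arctan(0.94/2.4) = 21.39°
∠(j0.94 + 17) = arctan(0.94/17) = 3.16°
∠H(j0.94) = 90.00° − (21.39° + 3.16°) = 65.45°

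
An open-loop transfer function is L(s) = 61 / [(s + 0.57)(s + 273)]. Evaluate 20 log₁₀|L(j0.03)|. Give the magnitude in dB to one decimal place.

-8.1 dB

|j0.03 + 0.57| = √(0.03² + 0.57²) = 0.5708
|j0.03 + 273| = √(0.03² + 273²) = 273
|L(j0.03)| = 61 / (0.5708 × 273) = 0.39146
20 log₁₀(0.39146) = -8.15 dB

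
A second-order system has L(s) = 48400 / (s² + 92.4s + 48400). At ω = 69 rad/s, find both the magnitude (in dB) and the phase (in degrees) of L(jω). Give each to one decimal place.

|L| = 0.8 dB, ∠L = -8.3 deg

|(j69)² + 92.4(j69) + 48400| = |43639 + j6375.6| = 4.41e+04
|L(j69)| = 48400 / 4.41e+04 = 1.0974
20 log₁₀(1.0974) = 0.81 dB
∠[(j69)² + 92.4(j69) + 48400] = ∠[43639 + j6375.6] = 8.31°
∠L(j69) = −8.31° = -8.31°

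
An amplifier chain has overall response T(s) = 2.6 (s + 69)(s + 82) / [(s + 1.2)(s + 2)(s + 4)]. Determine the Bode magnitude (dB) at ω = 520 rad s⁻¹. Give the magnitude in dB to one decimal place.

|j520 + 69| = √(520² + 69²) = 524.6
|j520 + 82| = √(520² + 82²) = 526.4
|j520 + 1.2| = √(520² + 1.2²) = 520
|j520 + 2| = √(520² + 2²) = 520
|j520 + 4| = √(520² + 4²) = 520
|T(j520)| = 2.6 × 524.6 × 526.4 / (520 × 520 × 520) = 0.005106
20 log₁₀(0.005106) = -45.84 dB

-45.8 dB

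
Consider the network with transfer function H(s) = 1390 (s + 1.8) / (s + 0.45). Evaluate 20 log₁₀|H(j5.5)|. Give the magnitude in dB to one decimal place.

|j5.5 + 1.8| = √(5.5² + 1.8²) = 5.787
|j5.5 + 0.45| = √(5.5² + 0.45²) = 5.518
|H(j5.5)| = 1390 × 5.787 / 5.518 = 1457.7
20 log₁₀(1457.7) = 63.27 dB

63.3 dB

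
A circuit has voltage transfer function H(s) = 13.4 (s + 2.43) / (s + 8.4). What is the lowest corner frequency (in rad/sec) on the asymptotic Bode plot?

Break frequencies occur at each pole and zero magnitude: 2.43 rad/sec, 8.4 rad/sec.
The lowest is 2.43 rad/sec.

2.43 rad/sec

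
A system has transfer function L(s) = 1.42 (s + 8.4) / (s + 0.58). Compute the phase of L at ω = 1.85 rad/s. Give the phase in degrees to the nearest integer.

-60°

∠(j1.85 + 8.4) = arctan(1.85/8.4) = 12.42°
∠(j1.85 + 0.58) = arctan(1.85/0.58) = 72.59°
∠L(j1.85) = 12.42° − 72.59° = -60.17°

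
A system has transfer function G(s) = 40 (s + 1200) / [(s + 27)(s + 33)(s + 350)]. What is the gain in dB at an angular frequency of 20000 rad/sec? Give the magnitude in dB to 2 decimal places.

-139.99 dB

|j20000 + 1200| = √(20000² + 1200²) = 2.004e+04
|j20000 + 27| = √(20000² + 27²) = 2e+04
|j20000 + 33| = √(20000² + 33²) = 2e+04
|j20000 + 350| = √(20000² + 350²) = 2e+04
|G(j20000)| = 40 × 2.004e+04 / (2e+04 × 2e+04 × 2e+04) = 1.0016e-07
20 log₁₀(1.0016e-07) = -139.986 dB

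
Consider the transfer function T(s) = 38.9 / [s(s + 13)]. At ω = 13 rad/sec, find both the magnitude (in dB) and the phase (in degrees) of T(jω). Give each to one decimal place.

|T| = -15.8 dB, ∠T = -135.0°

|j13 + 13| = √(13² + 13²) = 18.38
|j13| = 13
|T(j13)| = 38.9 / (18.38 × 13) = 0.16276
20 log₁₀(0.16276) = -15.77 dB
∠(j13 + 13) = arctan(13/13) = 45.00°
∠(j13) = 90.00°
∠T(j13) = − (45.00° + 90.00°) = -135.00°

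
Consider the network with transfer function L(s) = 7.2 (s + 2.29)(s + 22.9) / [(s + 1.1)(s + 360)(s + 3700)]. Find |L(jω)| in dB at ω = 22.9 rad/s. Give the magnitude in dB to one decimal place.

-75.1 dB

|j22.9 + 2.29| = √(22.9² + 2.29²) = 23.01
|j22.9 + 22.9| = √(22.9² + 22.9²) = 32.39
|j22.9 + 1.1| = √(22.9² + 1.1²) = 22.93
|j22.9 + 360| = √(22.9² + 360²) = 360.7
|j22.9 + 3700| = √(22.9² + 3700²) = 3700
|L(j22.9)| = 7.2 × 23.01 × 32.39 / (22.93 × 360.7 × 3700) = 0.00017537
20 log₁₀(0.00017537) = -75.12 dB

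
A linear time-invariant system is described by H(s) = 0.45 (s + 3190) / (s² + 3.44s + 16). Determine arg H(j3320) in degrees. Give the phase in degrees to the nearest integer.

-134 deg

∠(j3320 + 3190) = arctan(3320/3190) = 46.14°
∠[(j3320)² + 3.44(j3320) + 16] = ∠[-1.1022e+07 + j11421] = 179.94°
∠H(j3320) = 46.14° − 179.94° = -133.80°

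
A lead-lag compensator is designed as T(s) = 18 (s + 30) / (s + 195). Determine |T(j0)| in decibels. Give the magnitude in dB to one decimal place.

8.8 dB

T(0) = 18 × 30 / 195 = 2.7692
20 log₁₀(2.7692) = 8.85 dB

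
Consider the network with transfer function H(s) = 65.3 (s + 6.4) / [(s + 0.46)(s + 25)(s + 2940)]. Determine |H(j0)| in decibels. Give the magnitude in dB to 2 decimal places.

H(0) = 65.3 × 6.4 / (0.46 × 25 × 2940) = 0.012361
20 log₁₀(0.012361) = -38.159 dB

-38.16 dB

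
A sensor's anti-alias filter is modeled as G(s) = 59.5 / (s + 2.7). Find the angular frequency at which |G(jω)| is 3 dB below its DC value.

For a single-pole low-pass, the −3 dB point is at the pole: ω = 2.7 rad/s.

2.7 rad/s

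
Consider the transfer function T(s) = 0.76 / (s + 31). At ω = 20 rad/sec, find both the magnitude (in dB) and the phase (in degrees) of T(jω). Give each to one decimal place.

|T| = -33.7 dB, ∠T = -32.8°

|j20 + 31| = √(20² + 31²) = 36.89
|T(j20)| = 0.76 / 36.89 = 0.020601
20 log₁₀(0.020601) = -33.72 dB
∠(j20 + 31) = arctan(20/31) = 32.83°
∠T(j20) = −32.83° = -32.83°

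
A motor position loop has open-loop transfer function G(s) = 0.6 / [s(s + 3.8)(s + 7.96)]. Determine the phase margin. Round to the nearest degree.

Gain crossover: |G(jω)| = 1 at ω ≈ 0.0198 rad/s.
∠G(j0.0198) = −90° − arctan(0.0198/3.8) − arctan(0.0198/7.96) ≈ -90.44°
PM = 180° + (-90.44°) = 89.56°

90°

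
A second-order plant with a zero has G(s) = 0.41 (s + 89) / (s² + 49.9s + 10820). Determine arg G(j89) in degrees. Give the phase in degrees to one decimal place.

∠(j89 + 89) = arctan(89/89) = 45.00°
∠[(j89)² + 49.9(j89) + 10820] = ∠[2899 + j4441.1] = 56.86°
∠G(j89) = 45.00° − 56.86° = -11.86°

-11.9 deg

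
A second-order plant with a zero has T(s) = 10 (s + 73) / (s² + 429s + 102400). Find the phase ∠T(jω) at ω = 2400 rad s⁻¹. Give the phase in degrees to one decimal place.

∠(j2400 + 73) = arctan(2400/73) = 88.26°
∠[(j2400)² + 429(j2400) + 102400] = ∠[-5.6576e+06 + j1.0296e+06] = 169.69°
∠T(j2400) = 88.26° − 169.69° = -81.43°

-81.4°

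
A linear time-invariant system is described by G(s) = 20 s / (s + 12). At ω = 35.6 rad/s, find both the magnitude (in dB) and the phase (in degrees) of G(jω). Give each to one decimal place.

|j35.6| = 35.6
|j35.6 + 12| = √(35.6² + 12²) = 37.57
|G(j35.6)| = 20 × 35.6 / 37.57 = 18.952
20 log₁₀(18.952) = 25.55 dB
∠(j35.6) = 90.00°
∠(j35.6 + 12) = arctan(35.6/12) = 71.37°
∠G(j35.6) = 90.00° − 71.37° = 18.63°

|G| = 25.6 dB, ∠G = 18.6 deg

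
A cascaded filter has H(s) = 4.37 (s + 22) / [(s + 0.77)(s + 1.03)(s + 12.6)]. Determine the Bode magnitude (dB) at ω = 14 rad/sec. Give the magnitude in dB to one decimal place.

-30.2 dB

|j14 + 22| = √(14² + 22²) = 26.08
|j14 + 0.77| = √(14² + 0.77²) = 14.02
|j14 + 1.03| = √(14² + 1.03²) = 14.04
|j14 + 12.6| = √(14² + 12.6²) = 18.84
|H(j14)| = 4.37 × 26.08 / (14.02 × 14.04 × 18.84) = 0.030739
20 log₁₀(0.030739) = -30.25 dB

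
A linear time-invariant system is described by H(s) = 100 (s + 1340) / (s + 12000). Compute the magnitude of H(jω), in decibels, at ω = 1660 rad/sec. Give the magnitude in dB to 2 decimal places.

24.92 dB

|j1660 + 1340| = √(1660² + 1340²) = 2133
|j1660 + 12000| = √(1660² + 12000²) = 1.211e+04
|H(j1660)| = 100 × 2133 / 1.211e+04 = 17.61
20 log₁₀(17.61) = 24.915 dB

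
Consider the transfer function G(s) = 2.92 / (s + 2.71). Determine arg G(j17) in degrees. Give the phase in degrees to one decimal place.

∠(j17 + 2.71) = arctan(17/2.71) = 80.94°
∠G(j17) = −80.94° = -80.94°

-80.9°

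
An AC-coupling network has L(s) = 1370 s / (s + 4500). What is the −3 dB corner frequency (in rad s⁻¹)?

For a single-pole high-pass, the −3 dB point is at the pole: ω = 4500 rad s⁻¹.

4500 rad s⁻¹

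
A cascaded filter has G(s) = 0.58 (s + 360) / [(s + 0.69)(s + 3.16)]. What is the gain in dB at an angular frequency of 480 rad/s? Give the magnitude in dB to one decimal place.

|j480 + 360| = √(480² + 360²) = 600
|j480 + 0.69| = √(480² + 0.69²) = 480
|j480 + 3.16| = √(480² + 3.16²) = 480
|G(j480)| = 0.58 × 600 / (480 × 480) = 0.0015104
20 log₁₀(0.0015104) = -56.42 dB

-56.4 dB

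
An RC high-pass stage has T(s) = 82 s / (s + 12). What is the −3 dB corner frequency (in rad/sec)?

12 rad/sec

For a single-pole high-pass, the −3 dB point is at the pole: ω = 12 rad/sec.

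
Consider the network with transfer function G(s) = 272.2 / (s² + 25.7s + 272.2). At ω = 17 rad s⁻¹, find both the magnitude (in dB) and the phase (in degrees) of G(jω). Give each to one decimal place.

|G| = -4.1 dB, ∠G = -92.2°

|(j17)² + 25.7(j17) + 272.2| = |-16.8 + j436.9| = 437.2
|G(j17)| = 272.2 / 437.2 = 0.62257
20 log₁₀(0.62257) = -4.12 dB
∠[(j17)² + 25.7(j17) + 272.2] = ∠[-16.8 + j436.9] = 92.20°
∠G(j17) = −92.20° = -92.20°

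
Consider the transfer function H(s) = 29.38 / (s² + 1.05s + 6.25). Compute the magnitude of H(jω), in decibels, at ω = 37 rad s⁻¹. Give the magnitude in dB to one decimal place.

-33.3 dB

|(j37)² + 1.05(j37) + 6.25| = |-1362.8 + j38.85| = 1363
|H(j37)| = 29.38 / 1363 = 0.021551
20 log₁₀(0.021551) = -33.33 dB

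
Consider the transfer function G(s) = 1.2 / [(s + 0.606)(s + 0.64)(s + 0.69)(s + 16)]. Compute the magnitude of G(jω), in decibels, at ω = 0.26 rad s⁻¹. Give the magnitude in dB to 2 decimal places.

-13.02 dB

|j0.26 + 0.606| = √(0.26² + 0.606²) = 0.6594
|j0.26 + 0.64| = √(0.26² + 0.64²) = 0.6908
|j0.26 + 0.69| = √(0.26² + 0.69²) = 0.7374
|j0.26 + 16| = √(0.26² + 16²) = 16
|G(j0.26)| = 1.2 / (0.6594 × 0.6908 × 0.7374 × 16) = 0.22326
20 log₁₀(0.22326) = -13.024 dB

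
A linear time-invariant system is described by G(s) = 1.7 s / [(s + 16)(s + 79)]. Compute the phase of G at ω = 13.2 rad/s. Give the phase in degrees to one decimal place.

∠(j13.2) = 90.00°
∠(j13.2 + 16) = arctan(13.2/16) = 39.52°
∠(j13.2 + 79) = arctan(13.2/79) = 9.49°
∠G(j13.2) = 90.00° − (39.52° + 9.49°) = 40.99°

41.0°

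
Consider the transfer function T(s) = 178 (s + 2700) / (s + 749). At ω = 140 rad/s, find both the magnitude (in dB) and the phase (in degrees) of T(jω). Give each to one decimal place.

|T| = 56.0 dB, ∠T = -7.6°

|j140 + 2700| = √(140² + 2700²) = 2704
|j140 + 749| = √(140² + 749²) = 762
|T(j140)| = 178 × 2704 / 762 = 631.58
20 log₁₀(631.58) = 56.01 dB
∠(j140 + 2700) = arctan(140/2700) = 2.97°
∠(j140 + 749) = arctan(140/749) = 10.59°
∠T(j140) = 2.97° − 10.59° = -7.62°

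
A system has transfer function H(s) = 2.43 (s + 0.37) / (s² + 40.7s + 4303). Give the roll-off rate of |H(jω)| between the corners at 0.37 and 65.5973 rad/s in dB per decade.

20 dB/decade

In this band the factors already past their corner are: zero at 0.37; net slope = 20 dB/decade.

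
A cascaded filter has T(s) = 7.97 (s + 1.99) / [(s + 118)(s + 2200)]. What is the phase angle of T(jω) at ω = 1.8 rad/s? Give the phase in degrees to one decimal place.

∠(j1.8 + 1.99) = arctan(1.8/1.99) = 42.13°
∠(j1.8 + 118) = arctan(1.8/118) = 0.87°
∠(j1.8 + 2200) = arctan(1.8/2200) = 0.05°
∠T(j1.8) = 42.13° − (0.87° + 0.05°) = 41.21°

41.2 deg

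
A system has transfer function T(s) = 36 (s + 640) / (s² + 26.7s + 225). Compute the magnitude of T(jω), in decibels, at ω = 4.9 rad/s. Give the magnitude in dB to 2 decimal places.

39.65 dB

|j4.9 + 640| = √(4.9² + 640²) = 640
|(j4.9)² + 26.7(j4.9) + 225| = |200.99 + j130.83| = 239.8
|T(j4.9)| = 36 × 640 / 239.8 = 96.075
20 log₁₀(96.075) = 39.652 dB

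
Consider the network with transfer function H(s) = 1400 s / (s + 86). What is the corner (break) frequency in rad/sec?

86 rad/sec

The single real pole at s = −86 gives a corner at ω = 86 rad/sec.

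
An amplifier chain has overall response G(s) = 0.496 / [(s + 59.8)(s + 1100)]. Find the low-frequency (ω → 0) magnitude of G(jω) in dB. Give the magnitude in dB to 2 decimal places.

-102.45 dB

G(0) = 0.496 / (59.8 × 1100) = 7.5403e-06
20 log₁₀(7.5403e-06) = -102.452 dB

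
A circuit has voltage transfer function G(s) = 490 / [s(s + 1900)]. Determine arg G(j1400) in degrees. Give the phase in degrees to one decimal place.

-126.4°

∠(j1400 + 1900) = arctan(1400/1900) = 36.38°
∠(j1400) = 90.00°
∠G(j1400) = − (36.38° + 90.00°) = -126.38°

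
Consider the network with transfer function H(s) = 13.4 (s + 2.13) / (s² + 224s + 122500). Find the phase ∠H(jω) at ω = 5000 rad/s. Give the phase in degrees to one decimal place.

∠(j5000 + 2.13) = arctan(5000/2.13) = 89.98°
∠[(j5000)² + 224(j5000) + 122500] = ∠[-2.4878e+07 + j1.12e+06] = 177.42°
∠H(j5000) = 89.98° − 177.42° = -87.45°

-87.4°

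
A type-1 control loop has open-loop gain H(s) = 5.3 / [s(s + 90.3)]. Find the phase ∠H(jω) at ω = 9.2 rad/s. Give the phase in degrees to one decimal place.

-95.8°

∠(j9.2 + 90.3) = arctan(9.2/90.3) = 5.82°
∠(j9.2) = 90.00°
∠H(j9.2) = − (5.82° + 90.00°) = -95.82°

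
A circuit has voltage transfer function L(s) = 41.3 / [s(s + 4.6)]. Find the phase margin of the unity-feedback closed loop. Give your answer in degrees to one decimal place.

Gain crossover: |L(jω)| = 1 at ω ≈ 5.66 rad s⁻¹.
∠L(j5.66) = −90° − arctan(5.66/4.6) ≈ -140.91°
PM = 180° + (-140.91°) = 39.09°

39.1 deg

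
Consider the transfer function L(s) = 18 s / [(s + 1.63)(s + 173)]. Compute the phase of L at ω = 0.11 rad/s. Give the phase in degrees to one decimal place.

86.1°

∠(j0.11) = 90.00°
∠(j0.11 + 1.63) = arctan(0.11/1.63) = 3.86°
∠(j0.11 + 173) = arctan(0.11/173) = 0.04°
∠L(j0.11) = 90.00° − (3.86° + 0.04°) = 86.10°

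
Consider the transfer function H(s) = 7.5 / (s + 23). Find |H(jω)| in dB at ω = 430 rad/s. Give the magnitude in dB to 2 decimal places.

|j430 + 23| = √(430² + 23²) = 430.6
|H(j430)| = 7.5 / 430.6 = 0.017417
20 log₁₀(0.017417) = -35.181 dB

-35.18 dB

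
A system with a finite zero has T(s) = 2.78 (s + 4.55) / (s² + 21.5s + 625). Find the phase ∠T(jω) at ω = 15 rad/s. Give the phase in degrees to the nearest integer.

34°

∠(j15 + 4.55) = arctan(15/4.55) = 73.13°
∠[(j15)² + 21.5(j15) + 625] = ∠[400 + j322.5] = 38.88°
∠T(j15) = 73.13° − 38.88° = 34.25°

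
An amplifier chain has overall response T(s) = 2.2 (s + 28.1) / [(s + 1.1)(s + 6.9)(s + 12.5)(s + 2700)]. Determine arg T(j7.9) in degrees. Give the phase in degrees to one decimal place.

-147.7°

∠(j7.9 + 28.1) = arctan(7.9/28.1) = 15.70°
∠(j7.9 + 1.1) = arctan(7.9/1.1) = 82.07°
∠(j7.9 + 6.9) = arctan(7.9/6.9) = 48.87°
∠(j7.9 + 12.5) = arctan(7.9/12.5) = 32.29°
∠(j7.9 + 2700) = arctan(7.9/2700) = 0.17°
∠T(j7.9) = 15.70° − (82.07° + 48.87° + 32.29° + 0.17°) = -147.70°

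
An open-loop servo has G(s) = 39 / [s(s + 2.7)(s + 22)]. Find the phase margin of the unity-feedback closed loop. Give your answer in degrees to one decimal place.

Gain crossover: |G(jω)| = 1 at ω ≈ 0.639 rad/s.
∠G(j0.639) = −90° − arctan(0.639/2.7) − arctan(0.639/22) ≈ -104.97°
PM = 180° + (-104.97°) = 75.03°

75.0°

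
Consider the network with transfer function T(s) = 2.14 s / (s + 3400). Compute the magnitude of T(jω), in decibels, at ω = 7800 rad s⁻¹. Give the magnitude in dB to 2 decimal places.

5.85 dB

|j7800| = 7800
|j7800 + 3400| = √(7800² + 3400²) = 8509
|T(j7800)| = 2.14 × 7800 / 8509 = 1.9617
20 log₁₀(1.9617) = 5.853 dB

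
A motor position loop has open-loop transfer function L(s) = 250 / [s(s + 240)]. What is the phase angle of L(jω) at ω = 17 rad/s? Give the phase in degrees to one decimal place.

-94.1°

∠(j17 + 240) = arctan(17/240) = 4.05°
∠(j17) = 90.00°
∠L(j17) = − (4.05° + 90.00°) = -94.05°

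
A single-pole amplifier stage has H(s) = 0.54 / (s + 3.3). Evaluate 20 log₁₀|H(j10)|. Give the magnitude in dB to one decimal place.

|j10 + 3.3| = √(10² + 3.3²) = 10.53
|H(j10)| = 0.54 / 10.53 = 0.05128
20 log₁₀(0.05128) = -25.80 dB

-25.8 dB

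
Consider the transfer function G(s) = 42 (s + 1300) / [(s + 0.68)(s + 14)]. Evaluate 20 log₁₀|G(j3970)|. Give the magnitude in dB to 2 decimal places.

|j3970 + 1300| = √(3970² + 1300²) = 4177
|j3970 + 0.68| = √(3970² + 0.68²) = 3970
|j3970 + 14| = √(3970² + 14²) = 3970
|G(j3970)| = 42 × 4177 / (3970 × 3970) = 0.011132
20 log₁₀(0.011132) = -39.069 dB

-39.07 dB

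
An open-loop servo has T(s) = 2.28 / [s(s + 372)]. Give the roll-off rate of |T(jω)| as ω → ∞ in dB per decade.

-40 dB/decade

With 0 zeros and 2 poles, the high-frequency asymptotic slope is 20 × (0 − 2) = -40 dB/decade.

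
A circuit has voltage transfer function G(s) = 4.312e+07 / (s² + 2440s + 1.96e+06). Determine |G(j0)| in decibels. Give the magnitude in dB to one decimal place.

26.8 dB

G(0) = 4.312e+07 / 1.96e+06 = 22
20 log₁₀(22) = 26.85 dB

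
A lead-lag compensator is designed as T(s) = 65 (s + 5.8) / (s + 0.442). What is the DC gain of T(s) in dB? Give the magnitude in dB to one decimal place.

58.6 dB

T(0) = 65 × 5.8 / 0.442 = 852.94
20 log₁₀(852.94) = 58.62 dB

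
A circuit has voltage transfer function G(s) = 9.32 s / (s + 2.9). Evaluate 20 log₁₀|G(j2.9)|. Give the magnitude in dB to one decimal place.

|j2.9| = 2.9
|j2.9 + 2.9| = √(2.9² + 2.9²) = 4.101
|G(j2.9)| = 9.32 × 2.9 / 4.101 = 6.5902
20 log₁₀(6.5902) = 16.38 dB

16.4 dB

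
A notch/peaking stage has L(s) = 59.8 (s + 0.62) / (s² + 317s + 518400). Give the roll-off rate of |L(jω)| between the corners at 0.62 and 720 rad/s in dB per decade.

20 dB/decade

In this band the factors already past their corner are: zero at 0.62; net slope = 20 dB/decade.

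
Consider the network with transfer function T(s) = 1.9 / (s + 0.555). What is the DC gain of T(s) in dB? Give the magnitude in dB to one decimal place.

T(0) = 1.9 / 0.555 = 3.4234
20 log₁₀(3.4234) = 10.69 dB

10.7 dB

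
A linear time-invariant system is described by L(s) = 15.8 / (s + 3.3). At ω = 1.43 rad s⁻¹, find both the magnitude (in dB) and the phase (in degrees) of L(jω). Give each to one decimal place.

|L| = 12.9 dB, ∠L = -23.4°

|j1.43 + 3.3| = √(1.43² + 3.3²) = 3.597
|L(j1.43)| = 15.8 / 3.597 = 4.3931
20 log₁₀(4.3931) = 12.86 dB
∠(j1.43 + 3.3) = arctan(1.43/3.3) = 23.43°
∠L(j1.43) = −23.43° = -23.43°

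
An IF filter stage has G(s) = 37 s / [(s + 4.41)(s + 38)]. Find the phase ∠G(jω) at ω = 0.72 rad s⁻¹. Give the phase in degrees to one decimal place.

∠(j0.72) = 90.00°
∠(j0.72 + 4.41) = arctan(0.72/4.41) = 9.27°
∠(j0.72 + 38) = arctan(0.72/38) = 1.09°
∠G(j0.72) = 90.00° − (9.27° + 1.09°) = 79.64°

79.6°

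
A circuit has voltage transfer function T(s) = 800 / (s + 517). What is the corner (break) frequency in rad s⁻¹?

The single real pole at s = −517 gives a corner at ω = 517 rad s⁻¹.

517 rad s⁻¹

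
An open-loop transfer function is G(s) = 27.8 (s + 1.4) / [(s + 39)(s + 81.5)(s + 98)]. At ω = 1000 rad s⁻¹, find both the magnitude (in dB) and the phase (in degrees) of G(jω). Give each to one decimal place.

|G| = -91.2 dB, ∠G = -167.6 deg

|j1000 + 1.4| = √(1000² + 1.4²) = 1000
|j1000 + 39| = √(1000² + 39²) = 1001
|j1000 + 81.5| = √(1000² + 81.5²) = 1003
|j1000 + 98| = √(1000² + 98²) = 1005
|G(j1000)| = 27.8 × 1000 / (1001 × 1003 × 1005) = 2.7555e-05
20 log₁₀(2.7555e-05) = -91.20 dB
∠(j1000 + 1.4) = arctan(1000/1.4) = 89.92°
∠(j1000 + 39) = arctan(1000/39) = 87.77°
∠(j1000 + 81.5) = arctan(1000/81.5) = 85.34°
∠(j1000 + 98) = arctan(1000/98) = 84.40°
∠G(j1000) = 89.92° − (87.77° + 85.34° + 84.40°) = -167.59°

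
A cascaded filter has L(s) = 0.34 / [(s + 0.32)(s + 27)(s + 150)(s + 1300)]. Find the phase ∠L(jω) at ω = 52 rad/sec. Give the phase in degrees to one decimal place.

∠(j52 + 0.32) = arctan(52/0.32) = 89.65°
∠(j52 + 27) = arctan(52/27) = 62.56°
∠(j52 + 150) = arctan(52/150) = 19.12°
∠(j52 + 1300) = arctan(52/1300) = 2.29°
∠L(j52) = − (89.65° + 62.56° + 19.12° + 2.29°) = -173.62°

-173.6°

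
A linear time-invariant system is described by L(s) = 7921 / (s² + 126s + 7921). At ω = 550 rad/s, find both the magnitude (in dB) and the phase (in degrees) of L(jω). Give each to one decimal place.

|(j550)² + 126(j550) + 7921| = |-2.9458e+05 + j69300| = 3.026e+05
|L(j550)| = 7921 / 3.026e+05 = 0.026175
20 log₁₀(0.026175) = -31.64 dB
∠[(j550)² + 126(j550) + 7921] = ∠[-2.9458e+05 + j69300] = 166.76°
∠L(j550) = −166.76° = -166.76°

|L| = -31.6 dB, ∠L = -166.8°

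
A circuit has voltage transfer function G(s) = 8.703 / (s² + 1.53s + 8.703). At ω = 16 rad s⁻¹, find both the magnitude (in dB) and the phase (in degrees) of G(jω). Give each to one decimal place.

|G| = -29.1 dB, ∠G = -174.3°

|(j16)² + 1.53(j16) + 8.703| = |-247.3 + j24.48| = 248.5
|G(j16)| = 8.703 / 248.5 = 0.035021
20 log₁₀(0.035021) = -29.11 dB
∠[(j16)² + 1.53(j16) + 8.703] = ∠[-247.3 + j24.48] = 174.35°
∠G(j16) = −174.35° = -174.35°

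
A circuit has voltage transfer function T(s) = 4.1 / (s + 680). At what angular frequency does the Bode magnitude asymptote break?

680 rad/s

The single real pole at s = −680 gives a corner at ω = 680 rad/s.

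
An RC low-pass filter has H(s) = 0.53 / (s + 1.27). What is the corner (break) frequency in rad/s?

1.27 rad/s

The single real pole at s = −1.27 gives a corner at ω = 1.27 rad/s.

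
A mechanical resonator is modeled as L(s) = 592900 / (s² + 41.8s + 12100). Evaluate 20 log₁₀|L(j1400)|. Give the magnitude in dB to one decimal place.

-10.3 dB

|(j1400)² + 41.8(j1400) + 12100| = |-1.9479e+06 + j58520| = 1.949e+06
|L(j1400)| = 592900 / 1.949e+06 = 0.30424
20 log₁₀(0.30424) = -10.34 dB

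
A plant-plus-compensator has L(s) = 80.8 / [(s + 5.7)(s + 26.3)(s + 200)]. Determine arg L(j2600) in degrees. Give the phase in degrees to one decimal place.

-264.9°

∠(j2600 + 5.7) = arctan(2600/5.7) = 89.87°
∠(j2600 + 26.3) = arctan(2600/26.3) = 89.42°
∠(j2600 + 200) = arctan(2600/200) = 85.60°
∠L(j2600) = − (89.87° + 89.42° + 85.60°) = -264.90°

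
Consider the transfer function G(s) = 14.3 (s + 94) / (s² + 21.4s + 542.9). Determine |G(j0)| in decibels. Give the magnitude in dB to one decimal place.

G(0) = 14.3 × 94 / 542.9 = 2.476
20 log₁₀(2.476) = 7.87 dB

7.9 dB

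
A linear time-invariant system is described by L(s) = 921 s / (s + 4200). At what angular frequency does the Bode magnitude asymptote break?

4200 rad/s

The single real pole at s = −4200 gives a corner at ω = 4200 rad/s.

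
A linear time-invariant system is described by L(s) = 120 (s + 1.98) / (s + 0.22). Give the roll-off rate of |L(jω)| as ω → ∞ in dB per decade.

0 dB/decade

With 1 zero and 1 pole, the high-frequency asymptotic slope is 20 × (1 − 1) = 0 dB/decade.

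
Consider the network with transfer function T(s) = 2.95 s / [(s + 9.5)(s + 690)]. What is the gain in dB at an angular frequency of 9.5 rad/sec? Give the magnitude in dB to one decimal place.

-50.4 dB

|j9.5| = 9.5
|j9.5 + 9.5| = √(9.5² + 9.5²) = 13.44
|j9.5 + 690| = √(9.5² + 690²) = 690.1
|T(j9.5)| = 2.95 × 9.5 / (13.44 × 690.1) = 0.0030229
20 log₁₀(0.0030229) = -50.39 dB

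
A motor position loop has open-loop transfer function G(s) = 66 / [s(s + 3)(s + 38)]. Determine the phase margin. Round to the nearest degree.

78 deg

Gain crossover: |G(jω)| = 1 at ω ≈ 0.569 rad/sec.
∠G(j0.569) = −90° − arctan(0.569/3) − arctan(0.569/38) ≈ -101.59°
PM = 180° + (-101.59°) = 78.41°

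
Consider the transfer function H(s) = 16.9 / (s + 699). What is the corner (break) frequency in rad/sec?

699 rad/sec

The single real pole at s = −699 gives a corner at ω = 699 rad/sec.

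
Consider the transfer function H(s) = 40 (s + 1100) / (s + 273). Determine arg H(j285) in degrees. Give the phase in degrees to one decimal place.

∠(j285 + 1100) = arctan(285/1100) = 14.53°
∠(j285 + 273) = arctan(285/273) = 46.23°
∠H(j285) = 14.53° − 46.23° = -31.71°

-31.7°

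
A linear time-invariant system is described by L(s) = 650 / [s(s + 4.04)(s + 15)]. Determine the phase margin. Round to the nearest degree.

Gain crossover: |L(jω)| = 1 at ω ≈ 5.75 rad/sec.
∠L(j5.75) = −90° − arctan(5.75/4.04) − arctan(5.75/15) ≈ -165.92°
PM = 180° + (-165.92°) = 14.08°

14 deg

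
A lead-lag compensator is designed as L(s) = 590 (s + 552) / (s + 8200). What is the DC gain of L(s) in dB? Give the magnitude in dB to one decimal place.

L(0) = 590 × 552 / 8200 = 39.717
20 log₁₀(39.717) = 31.98 dB

32.0 dB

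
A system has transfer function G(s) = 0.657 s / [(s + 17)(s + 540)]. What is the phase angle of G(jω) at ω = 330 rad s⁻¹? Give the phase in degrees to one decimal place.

∠(j330) = 90.00°
∠(j330 + 17) = arctan(330/17) = 87.05°
∠(j330 + 540) = arctan(330/540) = 31.43°
∠G(j330) = 90.00° − (87.05° + 31.43°) = -28.48°

-28.5°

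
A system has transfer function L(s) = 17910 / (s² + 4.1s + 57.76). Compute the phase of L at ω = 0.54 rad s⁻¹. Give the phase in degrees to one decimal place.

∠[(j0.54)² + 4.1(j0.54) + 57.76] = ∠[57.468 + j2.214] = 2.21°
∠L(j0.54) = −2.21° = -2.21°

-2.2°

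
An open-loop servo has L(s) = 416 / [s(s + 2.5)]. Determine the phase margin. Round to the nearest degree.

7 deg

Gain crossover: |L(jω)| = 1 at ω ≈ 20.3 rad/s.
∠L(j20.3) = −90° − arctan(20.3/2.5) ≈ -172.99°
PM = 180° + (-172.99°) = 7.01°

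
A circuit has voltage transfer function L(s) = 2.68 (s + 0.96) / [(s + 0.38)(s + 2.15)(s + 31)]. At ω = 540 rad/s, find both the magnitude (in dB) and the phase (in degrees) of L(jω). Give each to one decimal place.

|j540 + 0.96| = √(540² + 0.96²) = 540
|j540 + 0.38| = √(540² + 0.38²) = 540
|j540 + 2.15| = √(540² + 2.15²) = 540
|j540 + 31| = √(540² + 31²) = 540.9
|L(j540)| = 2.68 × 540 / (540 × 540 × 540.9) = 9.1755e-06
20 log₁₀(9.1755e-06) = -100.75 dB
∠(j540 + 0.96) = arctan(540/0.96) = 89.90°
∠(j540 + 0.38) = arctan(540/0.38) = 89.96°
∠(j540 + 2.15) = arctan(540/2.15) = 89.77°
∠(j540 + 31) = arctan(540/31) = 86.71°
∠L(j540) = 89.90° − (89.96° + 89.77° + 86.71°) = -176.55°

|L| = -100.7 dB, ∠L = -176.5°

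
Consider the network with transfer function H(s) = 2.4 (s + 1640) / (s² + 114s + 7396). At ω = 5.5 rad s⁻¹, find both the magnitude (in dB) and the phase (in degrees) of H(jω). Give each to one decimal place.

|j5.5 + 1640| = √(5.5² + 1640²) = 1640
|(j5.5)² + 114(j5.5) + 7396| = |7365.8 + j627| = 7392
|H(j5.5)| = 2.4 × 1640 / 7392 = 0.53244
20 log₁₀(0.53244) = -5.47 dB
∠(j5.5 + 1640) = arctan(5.5/1640) = 0.19°
∠[(j5.5)² + 114(j5.5) + 7396] = ∠[7365.8 + j627] = 4.87°
∠H(j5.5) = 0.19° − 4.87° = -4.67°

|H| = -5.5 dB, ∠H = -4.7°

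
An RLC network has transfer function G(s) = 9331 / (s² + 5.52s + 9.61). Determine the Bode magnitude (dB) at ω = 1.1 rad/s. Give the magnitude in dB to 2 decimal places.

59.09 dB

|(j1.1)² + 5.52(j1.1) + 9.61| = |8.4 + j6.072| = 10.36
|G(j1.1)| = 9331 / 10.36 = 900.26
20 log₁₀(900.26) = 59.087 dB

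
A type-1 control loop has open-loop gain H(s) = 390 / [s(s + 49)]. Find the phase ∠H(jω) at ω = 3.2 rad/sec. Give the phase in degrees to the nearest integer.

-94°

∠(j3.2 + 49) = arctan(3.2/49) = 3.74°
∠(j3.2) = 90.00°
∠H(j3.2) = − (3.74° + 90.00°) = -93.74°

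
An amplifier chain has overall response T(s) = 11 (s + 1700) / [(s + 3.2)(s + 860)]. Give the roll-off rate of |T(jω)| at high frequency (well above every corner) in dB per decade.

With 1 zero and 2 poles, the high-frequency asymptotic slope is 20 × (1 − 2) = -20 dB/decade.

-20 dB/decade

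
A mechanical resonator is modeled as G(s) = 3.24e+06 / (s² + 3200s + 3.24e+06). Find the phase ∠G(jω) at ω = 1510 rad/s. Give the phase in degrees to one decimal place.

∠[(j1510)² + 3200(j1510) + 3.24e+06] = ∠[9.599e+05 + j4.832e+06] = 78.76°
∠G(j1510) = −78.76° = -78.76°

-78.8°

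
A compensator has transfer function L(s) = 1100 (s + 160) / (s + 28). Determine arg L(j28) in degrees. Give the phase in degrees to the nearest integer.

∠(j28 + 160) = arctan(28/160) = 9.93°
∠(j28 + 28) = arctan(28/28) = 45.00°
∠L(j28) = 9.93° − 45.00° = -35.07°

-35°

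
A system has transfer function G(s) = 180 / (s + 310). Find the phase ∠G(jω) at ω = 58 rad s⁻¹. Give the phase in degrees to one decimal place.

-10.6°

∠(j58 + 310) = arctan(58/310) = 10.60°
∠G(j58) = −10.60° = -10.60°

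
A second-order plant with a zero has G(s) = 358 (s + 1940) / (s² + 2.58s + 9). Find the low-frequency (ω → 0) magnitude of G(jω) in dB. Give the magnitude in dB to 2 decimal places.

G(0) = 358 × 1940 / 9 = 77169
20 log₁₀(77169) = 97.749 dB

97.75 dB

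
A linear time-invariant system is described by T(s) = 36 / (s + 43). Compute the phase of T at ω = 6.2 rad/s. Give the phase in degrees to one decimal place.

∠(j6.2 + 43) = arctan(6.2/43) = 8.20°
∠T(j6.2) = −8.20° = -8.20°

-8.2°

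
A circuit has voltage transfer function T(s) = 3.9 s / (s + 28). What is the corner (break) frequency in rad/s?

28 rad/s

The single real pole at s = −28 gives a corner at ω = 28 rad/s.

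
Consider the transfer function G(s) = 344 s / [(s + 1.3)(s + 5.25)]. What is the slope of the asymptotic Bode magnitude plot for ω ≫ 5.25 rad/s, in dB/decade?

With 1 zero and 2 poles, the high-frequency asymptotic slope is 20 × (1 − 2) = -20 dB/decade.

-20 dB/decade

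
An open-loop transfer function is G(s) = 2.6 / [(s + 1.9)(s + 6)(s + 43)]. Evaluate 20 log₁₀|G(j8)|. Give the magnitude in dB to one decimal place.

-62.8 dB

|j8 + 1.9| = √(8² + 1.9²) = 8.223
|j8 + 6| = √(8² + 6²) = 10
|j8 + 43| = √(8² + 43²) = 43.74
|G(j8)| = 2.6 / (8.223 × 10 × 43.74) = 0.00072295
20 log₁₀(0.00072295) = -62.82 dB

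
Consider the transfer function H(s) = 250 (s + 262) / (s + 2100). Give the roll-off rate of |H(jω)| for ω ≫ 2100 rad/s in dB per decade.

0 dB/decade

With 1 zero and 1 pole, the high-frequency asymptotic slope is 20 × (1 − 1) = 0 dB/decade.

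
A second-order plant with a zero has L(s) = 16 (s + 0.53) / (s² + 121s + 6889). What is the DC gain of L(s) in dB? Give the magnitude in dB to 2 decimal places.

-58.20 dB

L(0) = 16 × 0.53 / 6889 = 0.0012309
20 log₁₀(0.0012309) = -58.195 dB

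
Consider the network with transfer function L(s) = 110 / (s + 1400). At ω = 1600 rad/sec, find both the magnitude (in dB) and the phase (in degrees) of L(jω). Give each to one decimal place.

|j1600 + 1400| = √(1600² + 1400²) = 2126
|L(j1600)| = 110 / 2126 = 0.05174
20 log₁₀(0.05174) = -25.72 dB
∠(j1600 + 1400) = arctan(1600/1400) = 48.81°
∠L(j1600) = −48.81° = -48.81°

|L| = -25.7 dB, ∠L = -48.8°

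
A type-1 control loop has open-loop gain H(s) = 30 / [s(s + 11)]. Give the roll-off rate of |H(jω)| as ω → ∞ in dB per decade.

-40 dB/decade

With 0 zeros and 2 poles, the high-frequency asymptotic slope is 20 × (0 − 2) = -40 dB/decade.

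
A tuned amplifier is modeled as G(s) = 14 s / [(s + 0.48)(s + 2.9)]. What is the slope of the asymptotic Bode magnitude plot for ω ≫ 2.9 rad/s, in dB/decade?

With 1 zero and 2 poles, the high-frequency asymptotic slope is 20 × (1 − 2) = -20 dB/decade.

-20 dB/decade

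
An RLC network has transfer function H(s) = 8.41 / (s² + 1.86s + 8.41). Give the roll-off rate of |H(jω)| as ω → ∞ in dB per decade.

With 0 zeros and 2 poles, the high-frequency asymptotic slope is 20 × (0 − 2) = -40 dB/decade.

-40 dB/decade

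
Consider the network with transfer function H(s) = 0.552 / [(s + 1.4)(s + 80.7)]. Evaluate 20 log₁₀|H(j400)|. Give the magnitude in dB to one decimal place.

|j400 + 1.4| = √(400² + 1.4²) = 400
|j400 + 80.7| = √(400² + 80.7²) = 408.1
|H(j400)| = 0.552 / (400 × 408.1) = 3.3818e-06
20 log₁₀(3.3818e-06) = -109.42 dB

-109.4 dB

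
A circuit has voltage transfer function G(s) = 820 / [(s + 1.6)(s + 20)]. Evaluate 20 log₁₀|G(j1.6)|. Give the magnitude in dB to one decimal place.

25.1 dB

|j1.6 + 1.6| = √(1.6² + 1.6²) = 2.263
|j1.6 + 20| = √(1.6² + 20²) = 20.06
|G(j1.6)| = 820 / (2.263 × 20.06) = 18.062
20 log₁₀(18.062) = 25.14 dB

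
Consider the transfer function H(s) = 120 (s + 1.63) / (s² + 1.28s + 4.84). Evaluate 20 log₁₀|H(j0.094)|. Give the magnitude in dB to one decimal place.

|j0.094 + 1.63| = √(0.094² + 1.63²) = 1.633
|(j0.094)² + 1.28(j0.094) + 4.84| = |4.8312 + j0.12032| = 4.833
|H(j0.094)| = 120 × 1.633 / 4.833 = 40.542
20 log₁₀(40.542) = 32.16 dB

32.2 dB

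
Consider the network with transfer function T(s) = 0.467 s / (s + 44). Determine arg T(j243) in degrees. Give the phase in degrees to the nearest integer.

10°

∠(j243) = 90.00°
∠(j243 + 44) = arctan(243/44) = 79.74°
∠T(j243) = 90.00° − 79.74° = 10.26°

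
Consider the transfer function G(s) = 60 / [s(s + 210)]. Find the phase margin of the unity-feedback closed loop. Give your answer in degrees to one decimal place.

Gain crossover: |G(jω)| = 1 at ω ≈ 0.286 rad/s.
∠G(j0.286) = −90° − arctan(0.286/210) ≈ -90.08°
PM = 180° + (-90.08°) = 89.92°

89.9°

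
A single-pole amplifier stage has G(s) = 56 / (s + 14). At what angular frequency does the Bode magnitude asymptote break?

14 rad s⁻¹

The single real pole at s = −14 gives a corner at ω = 14 rad s⁻¹.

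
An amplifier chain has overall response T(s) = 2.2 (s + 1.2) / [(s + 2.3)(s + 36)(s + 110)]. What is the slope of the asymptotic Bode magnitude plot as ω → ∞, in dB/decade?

-40 dB/decade

With 1 zero and 3 poles, the high-frequency asymptotic slope is 20 × (1 − 3) = -40 dB/decade.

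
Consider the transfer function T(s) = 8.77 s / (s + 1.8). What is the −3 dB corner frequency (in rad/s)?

For a single-pole high-pass, the −3 dB point is at the pole: ω = 1.8 rad/s.

1.8 rad/s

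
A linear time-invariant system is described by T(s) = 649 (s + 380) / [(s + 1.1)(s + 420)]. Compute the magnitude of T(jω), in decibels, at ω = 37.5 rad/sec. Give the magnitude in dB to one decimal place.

23.9 dB

|j37.5 + 380| = √(37.5² + 380²) = 381.8
|j37.5 + 1.1| = √(37.5² + 1.1²) = 37.52
|j37.5 + 420| = √(37.5² + 420²) = 421.7
|T(j37.5)| = 649 × 381.8 / (37.52 × 421.7) = 15.665
20 log₁₀(15.665) = 23.90 dB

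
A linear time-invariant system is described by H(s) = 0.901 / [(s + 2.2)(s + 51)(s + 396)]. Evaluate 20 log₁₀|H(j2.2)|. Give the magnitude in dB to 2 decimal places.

-96.88 dB

|j2.2 + 2.2| = √(2.2² + 2.2²) = 3.111
|j2.2 + 51| = √(2.2² + 51²) = 51.05
|j2.2 + 396| = √(2.2² + 396²) = 396
|H(j2.2)| = 0.901 / (3.111 × 51.05 × 396) = 1.4326e-05
20 log₁₀(1.4326e-05) = -96.878 dB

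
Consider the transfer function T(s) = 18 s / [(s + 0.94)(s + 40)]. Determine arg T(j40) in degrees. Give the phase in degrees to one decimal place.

∠(j40) = 90.00°
∠(j40 + 0.94) = arctan(40/0.94) = 88.65°
∠(j40 + 40) = arctan(40/40) = 45.00°
∠T(j40) = 90.00° − (88.65° + 45.00°) = -43.65°

-43.7°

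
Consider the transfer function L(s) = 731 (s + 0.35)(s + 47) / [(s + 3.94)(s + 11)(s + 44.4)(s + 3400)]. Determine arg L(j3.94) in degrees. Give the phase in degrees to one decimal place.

∠(j3.94 + 0.35) = arctan(3.94/0.35) = 84.92°
∠(j3.94 + 47) = arctan(3.94/47) = 4.79°
∠(j3.94 + 3.94) = arctan(3.94/3.94) = 45.00°
∠(j3.94 + 11) = arctan(3.94/11) = 19.71°
∠(j3.94 + 44.4) = arctan(3.94/44.4) = 5.07°
∠(j3.94 + 3400) = arctan(3.94/3400) = 0.07°
∠L(j3.94) = 84.92° + 4.79° − (45.00° + 19.71° + 5.07° + 0.07°) = 19.87°

19.9°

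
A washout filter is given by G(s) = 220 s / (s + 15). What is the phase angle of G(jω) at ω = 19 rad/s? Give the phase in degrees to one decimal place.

38.3°

∠(j19) = 90.00°
∠(j19 + 15) = arctan(19/15) = 51.71°
∠G(j19) = 90.00° − 51.71° = 38.29°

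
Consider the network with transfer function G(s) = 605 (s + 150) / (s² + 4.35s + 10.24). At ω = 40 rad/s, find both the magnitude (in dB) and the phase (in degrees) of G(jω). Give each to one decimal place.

|j40 + 150| = √(40² + 150²) = 155.2
|(j40)² + 4.35(j40) + 10.24| = |-1589.8 + j174| = 1599
|G(j40)| = 605 × 155.2 / 1599 = 58.728
20 log₁₀(58.728) = 35.38 dB
∠(j40 + 150) = arctan(40/150) = 14.93°
∠[(j40)² + 4.35(j40) + 10.24] = ∠[-1589.8 + j174] = 173.75°
∠G(j40) = 14.93° − 173.75° = -158.82°

|G| = 35.4 dB, ∠G = -158.8°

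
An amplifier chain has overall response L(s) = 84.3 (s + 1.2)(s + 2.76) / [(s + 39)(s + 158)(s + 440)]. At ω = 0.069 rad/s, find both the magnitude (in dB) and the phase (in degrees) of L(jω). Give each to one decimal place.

|j0.069 + 1.2| = √(0.069² + 1.2²) = 1.202
|j0.069 + 2.76| = √(0.069² + 2.76²) = 2.761
|j0.069 + 39| = √(0.069² + 39²) = 39
|j0.069 + 158| = √(0.069² + 158²) = 158
|j0.069 + 440| = √(0.069² + 440²) = 440
|L(j0.069)| = 84.3 × 1.202 × 2.761 / (39 × 158 × 440) = 0.00010318
20 log₁₀(0.00010318) = -79.73 dB
∠(j0.069 + 1.2) = arctan(0.069/1.2) = 3.29°
∠(j0.069 + 2.76) = arctan(0.069/2.76) = 1.43°
∠(j0.069 + 39) = arctan(0.069/39) = 0.10°
∠(j0.069 + 158) = arctan(0.069/158) = 0.03°
∠(j0.069 + 440) = arctan(0.069/440) = 0.01°
∠L(j0.069) = 3.29° + 1.43° − (0.10° + 0.03° + 0.01°) = 4.59°

|L| = -79.7 dB, ∠L = 4.6°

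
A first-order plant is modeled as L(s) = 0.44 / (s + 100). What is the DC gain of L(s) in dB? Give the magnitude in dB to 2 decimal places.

-47.13 dB

L(0) = 0.44 / 100 = 0.0044
20 log₁₀(0.0044) = -47.131 dB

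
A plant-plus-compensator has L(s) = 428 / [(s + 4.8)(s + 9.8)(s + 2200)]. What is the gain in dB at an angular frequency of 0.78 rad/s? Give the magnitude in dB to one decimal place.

|j0.78 + 4.8| = √(0.78² + 4.8²) = 4.863
|j0.78 + 9.8| = √(0.78² + 9.8²) = 9.831
|j0.78 + 2200| = √(0.78² + 2200²) = 2200
|L(j0.78)| = 428 / (4.863 × 9.831 × 2200) = 0.0040693
20 log₁₀(0.0040693) = -47.81 dB

-47.8 dB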